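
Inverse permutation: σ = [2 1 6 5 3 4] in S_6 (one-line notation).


To find σ⁻¹, swap domain and range:
σ(1) = 2 → σ⁻¹(2) = 1
σ(2) = 1 → σ⁻¹(1) = 2
σ(3) = 6 → σ⁻¹(6) = 3
σ(4) = 5 → σ⁻¹(5) = 4
σ(5) = 3 → σ⁻¹(3) = 5
σ(6) = 4 → σ⁻¹(4) = 6

σ⁻¹ = [2 1 5 6 4 3]


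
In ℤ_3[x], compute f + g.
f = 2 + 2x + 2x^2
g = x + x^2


Add coefficients mod 3:
x^0: 2 + 0 = 2 (mod 3)
x^1: 2 + 1 = 0 (mod 3)
x^2: 2 + 1 = 0 (mod 3)
Result: 2

f + g = 2


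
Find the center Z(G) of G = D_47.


Z(G) = {g ∈ G | gx = xg for all x ∈ G}
For odd n, Z(D_n) = {e}: no nontrivial rotation commutes with all reflections

Z(D_47) = {e}


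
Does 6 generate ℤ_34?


g generates ℤ_n iff gcd(g, n) = 1
gcd(6, 34) = 2
Since gcd = 2 ≠ 1, ⟨6⟩ has order 17 < 34, so 6 is not a generator.

No, 6 does not generate ℤ_34


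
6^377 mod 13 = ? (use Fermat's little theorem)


Fermat's little theorem: if p is prime and gcd(a,p)=1, then a^(p-1) ≡ 1 (mod p)
p = 13 is prime, gcd(6,13) = 1
Reduce exponent: 377 mod 12 = 5
So 6^377 ≡ 6^5 (mod 13)
6^5 mod 13 = 2

6^377 ≡ 2 (mod 13)


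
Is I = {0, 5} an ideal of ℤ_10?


Check ideal conditions for I = {0, 5} in ℤ_10:
(1) I is an additive subgroup? Yes
(2) For r ∈ ℤ_10 and a ∈ I: r·a ∈ I? Yes

Yes, I is an ideal of ℤ_10


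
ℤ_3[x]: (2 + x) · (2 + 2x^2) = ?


Expand and collect like terms; reduce coefficients mod 3:
x^0: 2·2 = 4 ≡ 1 (mod 3)
x^1: 2·0 + 1·2 = 2 ≡ 2 (mod 3)
x^2: 2·2 + 1·0 = 4 ≡ 1 (mod 3)
x^3: 1·2 = 2 ≡ 2 (mod 3)
Result: 1 + 2x + x^2 + 2x^3

f · g = 1 + 2x + x^2 + 2x^3


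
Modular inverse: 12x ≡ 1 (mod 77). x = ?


Use the extended Euclidean algorithm to write 1 = 12·s + 77·t; then s mod 77 is the inverse.
Euclidean algorithm:
  12 = 0·77 + 12
  77 = 6·12 + 5
  12 = 2·5 + 2
  5 = 2·2 + 1
  2 = 2·1 + 0
gcd(12,77) = 1
Back-substitution gives: 12·(-32) + 77·(5) = 1
So 12⁻¹ ≡ -32 ≡ 45 (mod 77)
Check: 12 × 45 = 540 ≡ 1 (mod 77) ✓

12⁻¹ ≡ 45 (mod 77)


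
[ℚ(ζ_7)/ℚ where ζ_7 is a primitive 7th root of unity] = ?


[ℚ(ζ_n):ℚ] = deg Φ_n(x) = φ(n). Here φ(7) = 6

[ℚ(ζ_7)/ℚ where ζ_7 is a primitive 7th root of unity] = 6


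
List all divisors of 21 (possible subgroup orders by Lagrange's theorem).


Lagrange's theorem: |H| divides |G|
|G| = 21
Divisors of 21: 1, 3, 7, 21

Possible subgroup orders: {1, 3, 7, 21}


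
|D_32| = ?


|D_n| = 2n (n rotations and n reflections)
|D_32| = 2×32 = 64

|D_32| = 64


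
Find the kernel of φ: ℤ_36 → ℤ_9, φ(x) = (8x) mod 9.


Kernel = preimage of identity
ker(φ) = {x ∈ ℤ_36 : 8x ≡ 0 (mod 9)}. Since 9 | 36, φ is well-defined. The kernel is the cyclic subgroup ⟨9⟩ of ℤ_36 (order 4), i.e. {0, 9, 18, 27}

ker(φ) = {0, 9, 18, 27}


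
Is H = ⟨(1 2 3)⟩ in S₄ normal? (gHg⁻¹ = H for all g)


H = ⟨(1 2 3)⟩ in S₄
(1 4)(1 2 3)(1 4)⁻¹ = (4 2 3) ∉ ⟨(1 2 3)⟩

No, not a normal subgroup


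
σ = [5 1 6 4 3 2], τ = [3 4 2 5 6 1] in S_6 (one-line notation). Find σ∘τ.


σ∘τ: apply τ first, then σ
1 →τ 3 →σ 6
2 →τ 4 →σ 4
3 →τ 2 →σ 1
4 →τ 5 →σ 3
5 →τ 6 →σ 2
6 →τ 1 →σ 5

σ∘τ = [6 4 1 3 2 5]


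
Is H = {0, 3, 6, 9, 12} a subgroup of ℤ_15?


Subgroup test for H = {0, 3, 6, 9, 12} in (ℤ_15, +):
(1) 0 ∈ H? Yes
(2) Closure: for all a,b ∈ H, (a+b) mod 15 ∈ H? Yes
(3) Inverses: for all a ∈ H, -a mod 15 ∈ H? Yes

Yes, H is a subgroup of ℤ_15


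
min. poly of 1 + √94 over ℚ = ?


Let α = 1 + √94. Then α - 1 = √94, so (α - 1)² = 94, giving α² - 2α - 93 = 0. Degree 2 and α ∉ ℚ, so this is the minimal polynomial.

Minimal polynomial: x² - 2x - 93


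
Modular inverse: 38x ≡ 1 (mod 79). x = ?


Use the extended Euclidean algorithm to write 1 = 38·s + 79·t; then s mod 79 is the inverse.
Euclidean algorithm:
  38 = 0·79 + 38
  79 = 2·38 + 3
  38 = 12·3 + 2
  3 = 1·2 + 1
  2 = 2·1 + 0
gcd(38,79) = 1
Back-substitution gives: 38·(-27) + 79·(13) = 1
So 38⁻¹ ≡ -27 ≡ 52 (mod 79)
Check: 38 × 52 = 1976 ≡ 1 (mod 79) ✓

38⁻¹ ≡ 52 (mod 79)


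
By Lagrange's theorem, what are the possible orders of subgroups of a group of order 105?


Lagrange's theorem: |H| divides |G|
|G| = 105
Divisors of 105: 1, 3, 5, 7, 15, 21, 35, 105

Possible subgroup orders: {1, 3, 5, 7, 15, 21, 35, 105}


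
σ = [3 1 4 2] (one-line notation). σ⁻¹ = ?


To find σ⁻¹, swap domain and range:
σ(1) = 3 → σ⁻¹(3) = 1
σ(2) = 1 → σ⁻¹(1) = 2
σ(3) = 4 → σ⁻¹(4) = 3
σ(4) = 2 → σ⁻¹(2) = 4

σ⁻¹ = [2 4 1 3]


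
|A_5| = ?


|A_n| = n!/2 (even permutations)
|A_5| = 5!/2 = 120/2 = 60

|A_5| = 60


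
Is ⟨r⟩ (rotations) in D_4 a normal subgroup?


H = ⟨r⟩ (rotations) in D_4
The rotation subgroup ⟨r⟩ has index 2 in D_4, so it is normal

Yes, normal subgroup


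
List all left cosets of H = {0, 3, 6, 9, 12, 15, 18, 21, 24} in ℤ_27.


H = {0, 3, 6, 9, 12, 15, 18, 21, 24}, |H| = 9
Number of cosets = |G|/|H| = 27/9 = 3
0 + H = {0, 3, 6, 9, 12, 15, 18, 21, 24}
1 + H = {1, 4, 7, 10, 13, 16, 19, 22, 25}
2 + H = {2, 5, 8, 11, 14, 17, 20, 23, 26}

Cosets: 0+H={0,3,6,9,12,15,18,21,24}; 1+H={1,4,7,10,13,16,19,22,25}; 2+H={2,5,8,11,14,17,20,23,26}


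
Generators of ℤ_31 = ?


g generates ℤ_n iff gcd(g,n) = 1
Prime factors of 31: 31
Generators are g ∈ {1,...,30} not divisible by any of these primes.
Generators: {1, 2, 3, 4, 5, 6, 7, 8, 9, 10, 11, 12, 13, 14, 15, 16, 17, 18, 19, 20, 21, 22, 23, 24, 25, 26, 27, 28, 29, 30}
Number of generators = φ(31) = 30

Generators of ℤ_31 = {1, 2, 3, 4, 5, 6, 7, 8, 9, 10, 11, 12, 13, 14, 15, 16, 17, 18, 19, 20, 21, 22, 23, 24, 25, 26, 27, 28, 29, 30}


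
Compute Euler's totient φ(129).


Factor n: 129 = 3 × 43
φ(n) = n · ∏(1 - 1/p) over distinct primes p | n
φ(129) = 129 · (1 - 1/3) · (1 - 1/43) = 84

φ(129) = 84


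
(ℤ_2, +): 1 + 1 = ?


Operation: addition mod 2
1 + 1 = (a + b) mod 2 with a = 1, b = 1

1 + 1 = 0


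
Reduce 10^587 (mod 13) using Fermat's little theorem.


Fermat's little theorem: if p is prime and gcd(a,p)=1, then a^(p-1) ≡ 1 (mod p)
p = 13 is prime, gcd(10,13) = 1
Reduce exponent: 587 mod 12 = 11
So 10^587 ≡ 10^11 (mod 13)
10^11 mod 13 = 4

10^587 ≡ 4 (mod 13)


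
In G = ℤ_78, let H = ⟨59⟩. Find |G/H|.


|⟨59⟩| = n / gcd(59, 78) = 78 / 1 = 78
H is normal (ℤ_78 is abelian).
|G/H| = |G| / |H| = 78 / 78 = 1

|G/H| = 1


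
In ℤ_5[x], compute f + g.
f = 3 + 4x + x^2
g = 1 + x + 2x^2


Add coefficients mod 5:
x^0: 3 + 1 = 4 (mod 5)
x^1: 4 + 1 = 0 (mod 5)
x^2: 1 + 2 = 3 (mod 5)
Result: 4 + 3x^2

f + g = 4 + 3x^2


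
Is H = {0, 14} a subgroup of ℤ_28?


Subgroup test for H = {0, 14} in (ℤ_28, +):
(1) 0 ∈ H? Yes
(2) Closure: for all a,b ∈ H, (a+b) mod 28 ∈ H? Yes
(3) Inverses: for all a ∈ H, -a mod 28 ∈ H? Yes

Yes, H is a subgroup of ℤ_28


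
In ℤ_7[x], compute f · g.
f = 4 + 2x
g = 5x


Expand and collect like terms; reduce coefficients mod 7:
x^0: 4·0 = 0 ≡ 0 (mod 7)
x^1: 4·5 + 2·0 = 20 ≡ 6 (mod 7)
x^2: 2·5 = 10 ≡ 3 (mod 7)
Result: 6x + 3x^2

f · g = 6x + 3x^2


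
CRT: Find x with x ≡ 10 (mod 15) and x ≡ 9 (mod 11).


m₁ = 15, m₂ = 11, gcd = 1, so CRT applies. M = m₁·m₂ = 165
Let M₁ = M/m₁ = 11, M₂ = M/m₂ = 15
Find y₁ ≡ M₁⁻¹ (mod m₁): 11⁻¹ ≡ 11 (mod 15)
Find y₂ ≡ M₂⁻¹ (mod m₂): 15⁻¹ ≡ 3 (mod 11)
x = a₁·M₁·y₁ + a₂·M₂·y₂ = 10·11·11 + 9·15·3 = 1615
Reduce mod 165: x ≡ 130
Check: 130 mod 15 = 10 ✓, 130 mod 11 = 9 ✓

x ≡ 130 (mod 165)


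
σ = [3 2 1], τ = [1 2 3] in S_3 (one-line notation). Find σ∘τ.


σ∘τ: apply τ first, then σ
1 →τ 1 →σ 3
2 →τ 2 →σ 2
3 →τ 3 →σ 1

σ∘τ = [3 2 1]


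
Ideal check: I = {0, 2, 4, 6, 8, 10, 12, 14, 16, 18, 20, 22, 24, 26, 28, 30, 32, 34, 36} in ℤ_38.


Check ideal conditions for I = {0, 2, 4, 6, 8, 10, 12, 14, 16, 18, 20, 22, 24, 26, 28, 30, 32, 34, 36} in ℤ_38:
(1) I is an additive subgroup? Yes
(2) For r ∈ ℤ_38 and a ∈ I: r·a ∈ I? Yes

Yes, I is an ideal of ℤ_38


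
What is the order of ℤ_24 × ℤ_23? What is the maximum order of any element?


|ℤ_24 × ℤ_23| = 24 × 23 = 552
Max element order = lcm(24,23) = 552
Cyclic? Yes (gcd=1)

|ℤ_24×ℤ_23| = 552, max element order = 552


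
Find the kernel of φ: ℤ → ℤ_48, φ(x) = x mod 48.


Kernel = preimage of identity
ker(φ) = {x ∈ ℤ : x ≡ 0 (mod 48)} = 48ℤ = {0, ±48, ±96, ...}

ker(φ) = 48ℤ


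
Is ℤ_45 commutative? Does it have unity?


ℤ_45 is a commutative ring with unity 1; 45 = 3×15 is composite, so 3·15 ≡ 0 gives zero divisors (not an integral domain)
Commutative: Yes
Integral domain: No
Has unity: Yes

ℤ_45: Commutative=Yes, Unity=Yes


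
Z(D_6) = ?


Z(G) = {g ∈ G | gx = xg for all x ∈ G}
For even n, Z(D_n) = {e, r^(n/2)}: the 180° rotation r^3 commutes with every reflection and rotation

Z(D_6) = {e, r^3}


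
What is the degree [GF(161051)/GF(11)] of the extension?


GF(161051) = GF(11^5), so the extension degree is 5

[GF(161051)/GF(11)] = 5


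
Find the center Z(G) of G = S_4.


Z(G) = {g ∈ G | gx = xg for all x ∈ G}
S_n is non-abelian for n ≥ 3; Z(S_4) is trivial

Z(S_4) = {e}


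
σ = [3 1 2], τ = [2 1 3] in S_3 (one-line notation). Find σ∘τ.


σ∘τ: apply τ first, then σ
1 →τ 2 →σ 1
2 →τ 1 →σ 3
3 →τ 3 →σ 2

σ∘τ = [1 3 2]


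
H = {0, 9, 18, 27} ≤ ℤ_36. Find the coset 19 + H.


19 + H = {19 + h (mod 36) : h ∈ H}
19+0=19, 19+9=28, 19+18=1, 19+27=10
19 + H = {1, 10, 19, 28} = 1 + H

19 + H = {1, 10, 19, 28}


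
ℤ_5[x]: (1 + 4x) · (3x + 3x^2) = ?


Expand and collect like terms; reduce coefficients mod 5:
x^0: 1·0 = 0 ≡ 0 (mod 5)
x^1: 1·3 + 4·0 = 3 ≡ 3 (mod 5)
x^2: 1·3 + 4·3 = 15 ≡ 0 (mod 5)
x^3: 4·3 = 12 ≡ 2 (mod 5)
Result: 3x + 2x^3

f · g = 3x + 2x^3


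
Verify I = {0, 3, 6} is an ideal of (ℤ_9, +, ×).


Check ideal conditions for I = {0, 3, 6} in ℤ_9:
(1) I is an additive subgroup? Yes
(2) For r ∈ ℤ_9 and a ∈ I: r·a ∈ I? Yes

Yes, I is an ideal of ℤ_9


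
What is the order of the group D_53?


|D_n| = 2n (n rotations and n reflections)
|D_53| = 2×53 = 106

|D_53| = 106


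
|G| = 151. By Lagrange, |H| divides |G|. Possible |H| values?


Lagrange's theorem: |H| divides |G|
|G| = 151
Divisors of 151: 1, 151

Possible subgroup orders: {1, 151}


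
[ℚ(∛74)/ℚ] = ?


∛74 has minimal polynomial x³ - 74 (irreducible over ℚ since 74 is not a perfect cube)

[ℚ(∛74)/ℚ] = 3


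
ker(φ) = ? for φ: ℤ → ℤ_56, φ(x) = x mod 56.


Kernel = preimage of identity
ker(φ) = {x ∈ ℤ : x ≡ 0 (mod 56)} = 56ℤ = {0, ±56, ±112, ...}

ker(φ) = 56ℤ


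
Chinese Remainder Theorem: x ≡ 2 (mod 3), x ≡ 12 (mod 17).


m₁ = 3, m₂ = 17, gcd = 1, so CRT applies. M = m₁·m₂ = 51
Let M₁ = M/m₁ = 17, M₂ = M/m₂ = 3
Find y₁ ≡ M₁⁻¹ (mod m₁): 17⁻¹ ≡ 2 (mod 3)
Find y₂ ≡ M₂⁻¹ (mod m₂): 3⁻¹ ≡ 6 (mod 17)
x = a₁·M₁·y₁ + a₂·M₂·y₂ = 2·17·2 + 12·3·6 = 284
Reduce mod 51: x ≡ 29
Check: 29 mod 3 = 2 ✓, 29 mod 17 = 12 ✓

x ≡ 29 (mod 51)


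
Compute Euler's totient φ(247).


Factor n: 247 = 13 × 19
φ(n) = n · ∏(1 - 1/p) over distinct primes p | n
φ(247) = 247 · (1 - 1/13) · (1 - 1/19) = 216

φ(247) = 216


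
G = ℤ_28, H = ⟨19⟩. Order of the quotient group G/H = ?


|⟨19⟩| = n / gcd(19, 28) = 28 / 1 = 28
H is normal (ℤ_28 is abelian).
|G/H| = |G| / |H| = 28 / 28 = 1

|G/H| = 1


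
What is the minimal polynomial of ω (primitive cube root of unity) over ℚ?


ω satisfies x² + x + 1 = 0 (the cyclotomic polynomial Φ₃)

Minimal polynomial: x² + x + 1


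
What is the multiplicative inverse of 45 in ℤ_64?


Use the extended Euclidean algorithm to write 1 = 45·s + 64·t; then s mod 64 is the inverse.
Euclidean algorithm:
  45 = 0·64 + 45
  64 = 1·45 + 19
  45 = 2·19 + 7
  19 = 2·7 + 5
  7 = 1·5 + 2
  5 = 2·2 + 1
  2 = 2·1 + 0
gcd(45,64) = 1
Back-substitution gives: 45·(-27) + 64·(19) = 1
So 45⁻¹ ≡ -27 ≡ 37 (mod 64)
Check: 45 × 37 = 1665 ≡ 1 (mod 64) ✓

45⁻¹ ≡ 37 (mod 64)


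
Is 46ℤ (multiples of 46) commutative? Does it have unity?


46ℤ is a commutative ring under +,× but has no multiplicative identity (1 ∉ 46ℤ); it has no zero divisors, but without unity it is not an integral domain
Commutative: Yes
Integral domain: No
Has unity: No

46ℤ (multiples of 46): Commutative=Yes, Unity=No


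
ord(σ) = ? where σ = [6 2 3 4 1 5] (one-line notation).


Cycle decomposition: (1 6 5)
Cycle lengths: 3
Order = lcm(3) = 3

ord(σ) = 3


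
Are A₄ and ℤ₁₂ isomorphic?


Comparing A₄ and ℤ₁₂:
A₄ is non-abelian, ℤ₁₂ is abelian

No, A₄ ≇ ℤ₁₂


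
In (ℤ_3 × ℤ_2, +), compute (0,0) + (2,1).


Operation: componentwise addition mod (3, 2)
(0,0) + (2,1) = ((a₁+b₁) mod 3, (a₂+b₂) mod 2) with a = (0,0), b = (2,1)

(0,0) + (2,1) = (2,1)


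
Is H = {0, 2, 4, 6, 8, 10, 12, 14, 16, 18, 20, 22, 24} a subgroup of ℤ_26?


Subgroup test for H = {0, 2, 4, 6, 8, 10, 12, 14, 16, 18, 20, 22, 24} in (ℤ_26, +):
(1) 0 ∈ H? Yes
(2) Closure: for all a,b ∈ H, (a+b) mod 26 ∈ H? Yes
(3) Inverses: for all a ∈ H, -a mod 26 ∈ H? Yes

Yes, H is a subgroup of ℤ_26


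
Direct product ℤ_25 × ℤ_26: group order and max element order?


|ℤ_25 × ℤ_26| = 25 × 26 = 650
Max element order = lcm(25,26) = 650
Cyclic? Yes (gcd=1)

|ℤ_25×ℤ_26| = 650, max element order = 650


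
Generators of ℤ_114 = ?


g generates ℤ_n iff gcd(g,n) = 1
Prime factors of 114: 2, 3, 19
Generators are g ∈ {1,...,113} not divisible by any of these primes.
Generators: {1, 5, 7, 11, 13, 17, 23, 25, 29, 31, 35, 37, 41, 43, 47, 49, 53, 55, 59, 61, 65, 67, 71, 73, 77, 79, 83, 85, 89, 91, 97, 101, 103, 107, 109, 113}
Number of generators = φ(114) = 36

Generators of ℤ_114 = {1, 5, 7, 11, 13, 17, 23, 25, 29, 31, 35, 37, 41, 43, 47, 49, 53, 55, 59, 61, 65, 67, 71, 73, 77, 79, 83, 85, 89, 91, 97, 101, 103, 107, 109, 113}


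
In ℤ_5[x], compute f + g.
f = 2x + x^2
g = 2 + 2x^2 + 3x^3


Add coefficients mod 5:
x^0: 0 + 2 = 2 (mod 5)
x^1: 2 + 0 = 2 (mod 5)
x^2: 1 + 2 = 3 (mod 5)
x^3: 0 + 3 = 3 (mod 5)
Result: 2 + 2x + 3x^2 + 3x^3

f + g = 2 + 2x + 3x^2 + 3x^3


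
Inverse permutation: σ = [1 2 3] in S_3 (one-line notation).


To find σ⁻¹, swap domain and range:
σ(1) = 1 → σ⁻¹(1) = 1
σ(2) = 2 → σ⁻¹(2) = 2
σ(3) = 3 → σ⁻¹(3) = 3

σ⁻¹ = [1 2 3]


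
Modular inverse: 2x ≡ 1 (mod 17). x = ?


Use the extended Euclidean algorithm to write 1 = 2·s + 17·t; then s mod 17 is the inverse.
Euclidean algorithm:
  2 = 0·17 + 2
  17 = 8·2 + 1
  2 = 2·1 + 0
gcd(2,17) = 1
Back-substitution gives: 2·(-8) + 17·(1) = 1
So 2⁻¹ ≡ -8 ≡ 9 (mod 17)
Check: 2 × 9 = 18 ≡ 1 (mod 17) ✓

2⁻¹ ≡ 9 (mod 17)


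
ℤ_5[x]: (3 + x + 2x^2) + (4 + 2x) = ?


Add coefficients mod 5:
x^0: 3 + 4 = 2 (mod 5)
x^1: 1 + 2 = 3 (mod 5)
x^2: 2 + 0 = 2 (mod 5)
Result: 2 + 3x + 2x^2

f + g = 2 + 3x + 2x^2


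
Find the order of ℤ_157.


ℤ_n has n elements.

|ℤ_157| = 157


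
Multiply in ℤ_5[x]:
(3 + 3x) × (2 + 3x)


Expand and collect like terms; reduce coefficients mod 5:
x^0: 3·2 = 6 ≡ 1 (mod 5)
x^1: 3·3 + 3·2 = 15 ≡ 0 (mod 5)
x^2: 3·3 = 9 ≡ 4 (mod 5)
Result: 1 + 4x^2

f · g = 1 + 4x^2


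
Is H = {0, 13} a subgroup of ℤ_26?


Subgroup test for H = {0, 13} in (ℤ_26, +):
(1) 0 ∈ H? Yes
(2) Closure: for all a,b ∈ H, (a+b) mod 26 ∈ H? Yes
(3) Inverses: for all a ∈ H, -a mod 26 ∈ H? Yes

Yes, H is a subgroup of ℤ_26


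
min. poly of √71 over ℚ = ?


√71 satisfies x² - 71 = 0, irreducible over ℚ since 71 is squarefree

Minimal polynomial: x² - 71


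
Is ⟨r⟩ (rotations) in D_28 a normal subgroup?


H = ⟨r⟩ (rotations) in D_28
The rotation subgroup ⟨r⟩ has index 2 in D_28, so it is normal

Yes, normal subgroup


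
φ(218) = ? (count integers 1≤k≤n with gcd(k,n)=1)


Factor n: 218 = 2 × 109
φ(n) = n · ∏(1 - 1/p) over distinct primes p | n
φ(218) = 218 · (1 - 1/2) · (1 - 1/109) = 108

φ(218) = 108


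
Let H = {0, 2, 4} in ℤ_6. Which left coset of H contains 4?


4 + H = {4 + h (mod 6) : h ∈ H}
4+0=4, 4+2=0, 4+4=2
4 + H = {0, 2, 4} = 0 + H

4 + H = {0, 2, 4}


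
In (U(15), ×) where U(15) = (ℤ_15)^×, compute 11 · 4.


Operation: multiplication mod 15
11 · 4 = (a × b) mod 15 with a = 11, b = 4

11 · 4 = 14


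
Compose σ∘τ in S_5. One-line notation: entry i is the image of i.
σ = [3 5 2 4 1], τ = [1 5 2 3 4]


σ∘τ: apply τ first, then σ
1 →τ 1 →σ 3
2 →τ 5 →σ 1
3 →τ 2 →σ 5
4 →τ 3 →σ 2
5 →τ 4 →σ 4

σ∘τ = [3 1 5 2 4]


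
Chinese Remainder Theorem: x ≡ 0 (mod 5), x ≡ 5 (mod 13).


m₁ = 5, m₂ = 13, gcd = 1, so CRT applies. M = m₁·m₂ = 65
Let M₁ = M/m₁ = 13, M₂ = M/m₂ = 5
Find y₁ ≡ M₁⁻¹ (mod m₁): 13⁻¹ ≡ 2 (mod 5)
Find y₂ ≡ M₂⁻¹ (mod m₂): 5⁻¹ ≡ 8 (mod 13)
x = a₁·M₁·y₁ + a₂·M₂·y₂ = 0·13·2 + 5·5·8 = 200
Reduce mod 65: x ≡ 5
Check: 5 mod 5 = 0 ✓, 5 mod 13 = 5 ✓

x ≡ 5 (mod 65)


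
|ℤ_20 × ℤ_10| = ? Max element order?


|ℤ_20 × ℤ_10| = 20 × 10 = 200
Max element order = lcm(20,10) = 20
Cyclic? No (gcd=10)

|ℤ_20×ℤ_10| = 200, max element order = 20


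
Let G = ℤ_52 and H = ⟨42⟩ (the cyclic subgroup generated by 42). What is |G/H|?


|⟨42⟩| = n / gcd(42, 52) = 52 / 2 = 26
H is normal (ℤ_52 is abelian).
|G/H| = |G| / |H| = 52 / 26 = 2

|G/H| = 2


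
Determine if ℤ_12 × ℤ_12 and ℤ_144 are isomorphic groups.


Comparing ℤ_12 × ℤ_12 and ℤ_144:
gcd(12,12) = 12 ≠ 1. Max element order in ℤ_12×ℤ_12 is lcm(12,12) = 12 < 144, so it has no element of order 144

No, ℤ_12 × ℤ_12 ≇ ℤ_144


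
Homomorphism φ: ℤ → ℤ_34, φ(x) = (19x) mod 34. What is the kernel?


Kernel = preimage of identity
ker(φ) = {x ∈ ℤ : 19x ≡ 0 (mod 34)}. gcd(19,34) = 1, so 19x ≡ 0 (mod 34) ⟺ x ≡ 0 (mod 34/1 = 34). Hence ker(φ) = 34ℤ

ker(φ) = 34ℤ


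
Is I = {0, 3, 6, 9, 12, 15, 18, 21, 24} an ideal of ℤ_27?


Check ideal conditions for I = {0, 3, 6, 9, 12, 15, 18, 21, 24} in ℤ_27:
(1) I is an additive subgroup? Yes
(2) For r ∈ ℤ_27 and a ∈ I: r·a ∈ I? Yes

Yes, I is an ideal of ℤ_27


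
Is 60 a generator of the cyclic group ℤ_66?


g generates ℤ_n iff gcd(g, n) = 1
gcd(60, 66) = 6
Since gcd = 6 ≠ 1, ⟨60⟩ has order 11 < 66, so 60 is not a generator.

No, 60 does not generate ℤ_66


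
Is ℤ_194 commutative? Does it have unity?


ℤ_194 is a commutative ring with unity 1; 194 = 2×97 is composite, so 2·97 ≡ 0 gives zero divisors (not an integral domain)
Commutative: Yes
Integral domain: No
Has unity: Yes

ℤ_194: Commutative=Yes, Unity=Yes


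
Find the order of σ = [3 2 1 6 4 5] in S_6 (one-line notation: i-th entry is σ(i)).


Cycle decomposition: (1 3) (4 6 5)
Cycle lengths: 2, 3
Order = lcm(2, 3) = 6

ord(σ) = 6


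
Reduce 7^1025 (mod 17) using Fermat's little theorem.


Fermat's little theorem: if p is prime and gcd(a,p)=1, then a^(p-1) ≡ 1 (mod p)
p = 17 is prime, gcd(7,17) = 1
Reduce exponent: 1025 mod 16 = 1
So 7^1025 ≡ 7^1 (mod 17)
7^1 mod 17 = 7

7^1025 ≡ 7 (mod 17)


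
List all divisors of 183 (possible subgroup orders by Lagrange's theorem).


Lagrange's theorem: |H| divides |G|
|G| = 183
Divisors of 183: 1, 3, 61, 183

Possible subgroup orders: {1, 3, 61, 183}


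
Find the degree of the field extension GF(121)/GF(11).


GF(121) = GF(11^2), so the extension degree is 2

[GF(121)/GF(11)] = 2


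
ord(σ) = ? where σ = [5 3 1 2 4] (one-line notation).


Cycle decomposition: (1 5 4 2 3)
Cycle lengths: 5
Order = lcm(5) = 5

ord(σ) = 5


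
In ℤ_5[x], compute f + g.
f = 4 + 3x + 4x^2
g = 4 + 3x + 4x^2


Add coefficients mod 5:
x^0: 4 + 4 = 3 (mod 5)
x^1: 3 + 3 = 1 (mod 5)
x^2: 4 + 4 = 3 (mod 5)
Result: 3 + x + 3x^2

f + g = 3 + x + 3x^2


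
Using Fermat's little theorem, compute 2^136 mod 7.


Fermat's little theorem: if p is prime and gcd(a,p)=1, then a^(p-1) ≡ 1 (mod p)
p = 7 is prime, gcd(2,7) = 1
Reduce exponent: 136 mod 6 = 4
So 2^136 ≡ 2^4 (mod 7)
2^4 mod 7 = 2

2^136 ≡ 2 (mod 7)


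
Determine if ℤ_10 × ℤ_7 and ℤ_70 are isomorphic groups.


Comparing ℤ_10 × ℤ_7 and ℤ_70:
gcd(10,7) = 1, so ℤ_10 × ℤ_7 ≅ ℤ_70 (CRT)

Yes, ℤ_10 × ℤ_7 ≅ ℤ_70


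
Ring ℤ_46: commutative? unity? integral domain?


ℤ_46 is a commutative ring with unity 1; 46 = 2×23 is composite, so 2·23 ≡ 0 gives zero divisors (not an integral domain)
Commutative: Yes
Integral domain: No
Has unity: Yes

ℤ_46: Commutative=Yes, Unity=Yes


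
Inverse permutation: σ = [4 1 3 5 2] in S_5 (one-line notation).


To find σ⁻¹, swap domain and range:
σ(1) = 4 → σ⁻¹(4) = 1
σ(2) = 1 → σ⁻¹(1) = 2
σ(3) = 3 → σ⁻¹(3) = 3
σ(4) = 5 → σ⁻¹(5) = 4
σ(5) = 2 → σ⁻¹(2) = 5

σ⁻¹ = [2 5 3 1 4]


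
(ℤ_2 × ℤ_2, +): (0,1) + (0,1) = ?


Operation: componentwise addition mod (2, 2)
(0,1) + (0,1) = ((a₁+b₁) mod 2, (a₂+b₂) mod 2) with a = (0,1), b = (0,1)

(0,1) + (0,1) = (0,0)


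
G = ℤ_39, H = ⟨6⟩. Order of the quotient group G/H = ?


|⟨6⟩| = n / gcd(6, 39) = 39 / 3 = 13
H is normal (ℤ_39 is abelian).
|G/H| = |G| / |H| = 39 / 13 = 3

|G/H| = 3


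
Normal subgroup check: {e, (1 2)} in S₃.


H = {e, (1 2)} in S₃
(1 3)(1 2)(1 3)⁻¹ = (2 3) ∉ {e, (1 2)}, so it is not normal

No, not a normal subgroup


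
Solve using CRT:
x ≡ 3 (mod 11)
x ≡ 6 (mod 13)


m₁ = 11, m₂ = 13, gcd = 1, so CRT applies. M = m₁·m₂ = 143
Let M₁ = M/m₁ = 13, M₂ = M/m₂ = 11
Find y₁ ≡ M₁⁻¹ (mod m₁): 13⁻¹ ≡ 6 (mod 11)
Find y₂ ≡ M₂⁻¹ (mod m₂): 11⁻¹ ≡ 6 (mod 13)
x = a₁·M₁·y₁ + a₂·M₂·y₂ = 3·13·6 + 6·11·6 = 630
Reduce mod 143: x ≡ 58
Check: 58 mod 11 = 3 ✓, 58 mod 13 = 6 ✓

x ≡ 58 (mod 143)


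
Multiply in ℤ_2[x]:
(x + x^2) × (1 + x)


Expand and collect like terms; reduce coefficients mod 2:
x^0: 0·1 = 0 ≡ 0 (mod 2)
x^1: 0·1 + 1·1 = 1 ≡ 1 (mod 2)
x^2: 1·1 + 1·1 = 2 ≡ 0 (mod 2)
x^3: 1·1 = 1 ≡ 1 (mod 2)
Result: x + x^3

f · g = x + x^3


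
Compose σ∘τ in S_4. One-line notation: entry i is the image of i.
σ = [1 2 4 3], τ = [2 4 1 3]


σ∘τ: apply τ first, then σ
1 →τ 2 →σ 2
2 →τ 4 →σ 3
3 →τ 1 →σ 1
4 →τ 3 →σ 4

σ∘τ = [2 3 1 4]


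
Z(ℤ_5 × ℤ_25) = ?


Z(G) = {g ∈ G | gx = xg for all x ∈ G}
Direct product of abelian groups is abelian, so Z(G) = G

Z(ℤ_5 × ℤ_25) = ℤ_5 × ℤ_25


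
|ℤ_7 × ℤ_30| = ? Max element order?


|ℤ_7 × ℤ_30| = 7 × 30 = 210
Max element order = lcm(7,30) = 210
Cyclic? Yes (gcd=1)

|ℤ_7×ℤ_30| = 210, max element order = 210


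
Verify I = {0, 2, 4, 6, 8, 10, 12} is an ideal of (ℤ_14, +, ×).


Check ideal conditions for I = {0, 2, 4, 6, 8, 10, 12} in ℤ_14:
(1) I is an additive subgroup? Yes
(2) For r ∈ ℤ_14 and a ∈ I: r·a ∈ I? Yes

Yes, I is an ideal of ℤ_14


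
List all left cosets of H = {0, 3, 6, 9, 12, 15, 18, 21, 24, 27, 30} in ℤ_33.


H = {0, 3, 6, 9, 12, 15, 18, 21, 24, 27, 30}, |H| = 11
Number of cosets = |G|/|H| = 33/11 = 3
0 + H = {0, 3, 6, 9, 12, 15, 18, 21, 24, 27, 30}
1 + H = {1, 4, 7, 10, 13, 16, 19, 22, 25, 28, 31}
2 + H = {2, 5, 8, 11, 14, 17, 20, 23, 26, 29, 32}

Cosets: 0+H={0,3,6,9,12,15,18,21,24,27,30}; 1+H={1,4,7,10,13,16,19,22,25,28,31}; 2+H={2,5,8,11,14,17,20,23,26,29,32}


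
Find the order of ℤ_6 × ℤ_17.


|A × B| = |A| · |B|
|ℤ_6 × ℤ_17| = 6 × 17 = 102

|ℤ_6 × ℤ_17| = 102


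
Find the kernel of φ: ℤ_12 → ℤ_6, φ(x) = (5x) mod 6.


Kernel = preimage of identity
ker(φ) = {x ∈ ℤ_12 : 5x ≡ 0 (mod 6)}. Since 6 | 12, φ is well-defined. The kernel is the cyclic subgroup ⟨6⟩ of ℤ_12 (order 2), i.e. {0, 6}

ker(φ) = {0, 6}


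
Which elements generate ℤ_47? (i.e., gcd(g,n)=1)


g generates ℤ_n iff gcd(g,n) = 1
Prime factors of 47: 47
Generators are g ∈ {1,...,46} not divisible by any of these primes.
Generators: {1, 2, 3, 4, 5, 6, 7, 8, 9, 10, 11, 12, 13, 14, 15, 16, 17, 18, 19, 20, 21, 22, 23, 24, 25, 26, 27, 28, 29, 30, 31, 32, 33, 34, 35, 36, 37, 38, 39, 40, 41, 42, 43, 44, 45, 46}
Number of generators = φ(47) = 46

Generators of ℤ_47 = {1, 2, 3, 4, 5, 6, 7, 8, 9, 10, 11, 12, 13, 14, 15, 16, 17, 18, 19, 20, 21, 22, 23, 24, 25, 26, 27, 28, 29, 30, 31, 32, 33, 34, 35, 36, 37, 38, 39, 40, 41, 42, 43, 44, 45, 46}


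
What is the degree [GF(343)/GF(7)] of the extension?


GF(343) = GF(7^3), so the extension degree is 3

[GF(343)/GF(7)] = 3


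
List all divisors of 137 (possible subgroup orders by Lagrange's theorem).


Lagrange's theorem: |H| divides |G|
|G| = 137
Divisors of 137: 1, 137

Possible subgroup orders: {1, 137}


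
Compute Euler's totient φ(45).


Factor n: 45 = 3^2 × 5
φ(n) = n · ∏(1 - 1/p) over distinct primes p | n
φ(45) = 45 · (1 - 1/3) · (1 - 1/5) = 24

φ(45) = 24


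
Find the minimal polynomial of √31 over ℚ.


√31 satisfies x² - 31 = 0, irreducible over ℚ since 31 is squarefree

Minimal polynomial: x² - 31


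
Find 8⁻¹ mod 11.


Use the extended Euclidean algorithm to write 1 = 8·s + 11·t; then s mod 11 is the inverse.
Euclidean algorithm:
  8 = 0·11 + 8
  11 = 1·8 + 3
  8 = 2·3 + 2
  3 = 1·2 + 1
  2 = 2·1 + 0
gcd(8,11) = 1
Back-substitution gives: 8·(-4) + 11·(3) = 1
So 8⁻¹ ≡ -4 ≡ 7 (mod 11)
Check: 8 × 7 = 56 ≡ 1 (mod 11) ✓

8⁻¹ ≡ 7 (mod 11)


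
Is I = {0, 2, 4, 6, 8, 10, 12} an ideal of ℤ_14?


Check ideal conditions for I = {0, 2, 4, 6, 8, 10, 12} in ℤ_14:
(1) I is an additive subgroup? Yes
(2) For r ∈ ℤ_14 and a ∈ I: r·a ∈ I? Yes

Yes, I is an ideal of ℤ_14


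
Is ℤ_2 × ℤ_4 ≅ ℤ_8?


Comparing ℤ_2 × ℤ_4 and ℤ_8:
gcd(2,4) = 2 ≠ 1. Max element order in ℤ_2×ℤ_4 is lcm(2,4) = 4 < 8, so it has no element of order 8

No, ℤ_2 × ℤ_4 ≇ ℤ_8


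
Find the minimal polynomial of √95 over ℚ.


√95 satisfies x² - 95 = 0, irreducible over ℚ since 95 is squarefree

Minimal polynomial: x² - 95


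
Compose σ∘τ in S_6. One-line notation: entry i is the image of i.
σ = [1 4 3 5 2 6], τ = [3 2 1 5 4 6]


σ∘τ: apply τ first, then σ
1 →τ 3 →σ 3
2 →τ 2 →σ 4
3 →τ 1 →σ 1
4 →τ 5 →σ 2
5 →τ 4 →σ 5
6 →τ 6 →σ 6

σ∘τ = [3 4 1 2 5 6]


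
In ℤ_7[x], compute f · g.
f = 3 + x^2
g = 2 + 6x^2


Expand and collect like terms; reduce coefficients mod 7:
x^0: 3·2 = 6 ≡ 6 (mod 7)
x^1: 3·0 + 0·2 = 0 ≡ 0 (mod 7)
x^2: 3·6 + 0·0 + 1·2 = 20 ≡ 6 (mod 7)
x^3: 0·6 + 1·0 = 0 ≡ 0 (mod 7)
x^4: 1·6 = 6 ≡ 6 (mod 7)
Result: 6 + 6x^2 + 6x^4

f · g = 6 + 6x^2 + 6x^4


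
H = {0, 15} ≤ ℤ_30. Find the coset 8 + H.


8 + H = {8 + h (mod 30) : h ∈ H}
8+0=8, 8+15=23

8 + H = {8, 23}


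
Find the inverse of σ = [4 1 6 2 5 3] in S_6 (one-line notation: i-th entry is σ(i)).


To find σ⁻¹, swap domain and range:
σ(1) = 4 → σ⁻¹(4) = 1
σ(2) = 1 → σ⁻¹(1) = 2
σ(3) = 6 → σ⁻¹(6) = 3
σ(4) = 2 → σ⁻¹(2) = 4
σ(5) = 5 → σ⁻¹(5) = 5
σ(6) = 3 → σ⁻¹(3) = 6

σ⁻¹ = [2 4 6 1 5 3]


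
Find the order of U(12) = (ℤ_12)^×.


U(n) is the group of units mod n; |U(n)| = φ(n)
|U(12)| = φ(12) = 4

|U(12) = (ℤ_12)^×| = 4


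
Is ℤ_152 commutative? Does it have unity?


ℤ_152 is a commutative ring with unity 1; 152 = 2×76 is composite, so 2·76 ≡ 0 gives zero divisors (not an integral domain)
Commutative: Yes
Integral domain: No
Has unity: Yes

ℤ_152: Commutative=Yes, Unity=Yes


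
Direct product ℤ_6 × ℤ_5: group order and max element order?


|ℤ_6 × ℤ_5| = 6 × 5 = 30
Max element order = lcm(6,5) = 30
Cyclic? Yes (gcd=1)

|ℤ_6×ℤ_5| = 30, max element order = 30


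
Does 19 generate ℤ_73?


g generates ℤ_n iff gcd(g, n) = 1
gcd(19, 73) = 1
Since gcd = 1, 19 is a generator.

Yes, 19 generates ℤ_73


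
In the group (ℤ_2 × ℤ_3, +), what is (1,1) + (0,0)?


Operation: componentwise addition mod (2, 3)
(1,1) + (0,0) = ((a₁+b₁) mod 2, (a₂+b₂) mod 3) with a = (1,1), b = (0,0)

(1,1) + (0,0) = (1,1)


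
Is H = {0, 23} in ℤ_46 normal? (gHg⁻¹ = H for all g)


H = {0, 23} in ℤ_46
ℤ_46 is abelian; every subgroup of an abelian group is normal

Yes, normal subgroup


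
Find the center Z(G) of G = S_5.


Z(G) = {g ∈ G | gx = xg for all x ∈ G}
S_n is non-abelian for n ≥ 3; Z(S_5) is trivial

Z(S_5) = {e}


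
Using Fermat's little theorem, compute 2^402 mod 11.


Fermat's little theorem: if p is prime and gcd(a,p)=1, then a^(p-1) ≡ 1 (mod p)
p = 11 is prime, gcd(2,11) = 1
Reduce exponent: 402 mod 10 = 2
So 2^402 ≡ 2^2 (mod 11)
2^2 mod 11 = 4

2^402 ≡ 4 (mod 11)


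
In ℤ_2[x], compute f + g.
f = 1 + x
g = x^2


Add coefficients mod 2:
x^0: 1 + 0 = 1 (mod 2)
x^1: 1 + 0 = 1 (mod 2)
x^2: 0 + 1 = 1 (mod 2)
Result: 1 + x + x^2

f + g = 1 + x + x^2


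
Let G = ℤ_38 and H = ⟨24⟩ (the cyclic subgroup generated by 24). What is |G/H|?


|⟨24⟩| = n / gcd(24, 38) = 38 / 2 = 19
H is normal (ℤ_38 is abelian).
|G/H| = |G| / |H| = 38 / 19 = 2

|G/H| = 2


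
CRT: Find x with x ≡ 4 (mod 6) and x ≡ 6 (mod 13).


m₁ = 6, m₂ = 13, gcd = 1, so CRT applies. M = m₁·m₂ = 78
Let M₁ = M/m₁ = 13, M₂ = M/m₂ = 6
Find y₁ ≡ M₁⁻¹ (mod m₁): 13⁻¹ ≡ 1 (mod 6)
Find y₂ ≡ M₂⁻¹ (mod m₂): 6⁻¹ ≡ 11 (mod 13)
x = a₁·M₁·y₁ + a₂·M₂·y₂ = 4·13·1 + 6·6·11 = 448
Reduce mod 78: x ≡ 58
Check: 58 mod 6 = 4 ✓, 58 mod 13 = 6 ✓

x ≡ 58 (mod 78)


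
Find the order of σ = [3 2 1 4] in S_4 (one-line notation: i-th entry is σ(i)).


Cycle decomposition: (1 3)
Cycle lengths: 2
Order = lcm(2) = 2

ord(σ) = 2


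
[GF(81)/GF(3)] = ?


GF(81) = GF(3^4), so the extension degree is 4

[GF(81)/GF(3)] = 4


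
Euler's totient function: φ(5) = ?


φ(n) = count of k ∈ {1,...,n} with gcd(k,n)=1
Coprimes to 5: {1, 2, 3, 4}
Count: 4

φ(5) = 4


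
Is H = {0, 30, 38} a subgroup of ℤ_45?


Subgroup test for H = {0, 30, 38} in (ℤ_45, +):
(1) 0 ∈ H? Yes
(2) Closure: for all a,b ∈ H, (a+b) mod 45 ∈ H? No  [counterexample: 30 + 30 = 15 ∉ H]
(3) Inverses: for all a ∈ H, -a mod 45 ∈ H? No

No, H is not a subgroup of ℤ_45


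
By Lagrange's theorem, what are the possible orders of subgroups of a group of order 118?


Lagrange's theorem: |H| divides |G|
|G| = 118
Divisors of 118: 1, 2, 59, 118

Possible subgroup orders: {1, 2, 59, 118}


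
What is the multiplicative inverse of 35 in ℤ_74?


Use the extended Euclidean algorithm to write 1 = 35·s + 74·t; then s mod 74 is the inverse.
Euclidean algorithm:
  35 = 0·74 + 35
  74 = 2·35 + 4
  35 = 8·4 + 3
  4 = 1·3 + 1
  3 = 3·1 + 0
gcd(35,74) = 1
Back-substitution gives: 35·(-19) + 74·(9) = 1
So 35⁻¹ ≡ -19 ≡ 55 (mod 74)
Check: 35 × 55 = 1925 ≡ 1 (mod 74) ✓

35⁻¹ ≡ 55 (mod 74)


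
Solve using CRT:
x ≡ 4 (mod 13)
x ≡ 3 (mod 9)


m₁ = 13, m₂ = 9, gcd = 1, so CRT applies. M = m₁·m₂ = 117
Let M₁ = M/m₁ = 9, M₂ = M/m₂ = 13
Find y₁ ≡ M₁⁻¹ (mod m₁): 9⁻¹ ≡ 3 (mod 13)
Find y₂ ≡ M₂⁻¹ (mod m₂): 13⁻¹ ≡ 7 (mod 9)
x = a₁·M₁·y₁ + a₂·M₂·y₂ = 4·9·3 + 3·13·7 = 381
Reduce mod 117: x ≡ 30
Check: 30 mod 13 = 4 ✓, 30 mod 9 = 3 ✓

x ≡ 30 (mod 117)


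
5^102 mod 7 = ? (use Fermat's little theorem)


Fermat's little theorem: if p is prime and gcd(a,p)=1, then a^(p-1) ≡ 1 (mod p)
p = 7 is prime, gcd(5,7) = 1
Reduce exponent: 102 mod 6 = 0
So 5^102 ≡ 5^0 (mod 7)
5^0 = 1

5^102 ≡ 1 (mod 7)


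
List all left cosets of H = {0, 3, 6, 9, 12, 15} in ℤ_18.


H = {0, 3, 6, 9, 12, 15}, |H| = 6
Number of cosets = |G|/|H| = 18/6 = 3
0 + H = {0, 3, 6, 9, 12, 15}
1 + H = {1, 4, 7, 10, 13, 16}
2 + H = {2, 5, 8, 11, 14, 17}

Cosets: 0+H={0,3,6,9,12,15}; 1+H={1,4,7,10,13,16}; 2+H={2,5,8,11,14,17}


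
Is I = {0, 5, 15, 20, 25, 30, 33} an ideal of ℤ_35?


Check ideal conditions for I = {0, 5, 15, 20, 25, 30, 33} in ℤ_35:
(1) I is an additive subgroup? No
(2) For r ∈ ℤ_35 and a ∈ I: r·a ∈ I? No  [counterexample: r=2, a=5, r·a mod 35 = 10 ∉ I]

No, I is not an ideal of ℤ_35


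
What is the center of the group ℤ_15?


Z(G) = {g ∈ G | gx = xg for all x ∈ G}
ℤ_15 is abelian, so Z(G) = G

Z(ℤ_15) = ℤ_15


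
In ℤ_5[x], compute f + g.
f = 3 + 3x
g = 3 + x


Add coefficients mod 5:
x^0: 3 + 3 = 1 (mod 5)
x^1: 3 + 1 = 4 (mod 5)
Result: 1 + 4x

f + g = 1 + 4x


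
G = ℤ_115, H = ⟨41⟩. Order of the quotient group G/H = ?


|⟨41⟩| = n / gcd(41, 115) = 115 / 1 = 115
H is normal (ℤ_115 is abelian).
|G/H| = |G| / |H| = 115 / 115 = 1

|G/H| = 1


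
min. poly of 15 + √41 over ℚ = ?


Let α = 15 + √41. Then α - 15 = √41, so (α - 15)² = 41, giving α² - 30α + 184 = 0. Degree 2 and α ∉ ℚ, so this is the minimal polynomial.

Minimal polynomial: x² - 30x + 184


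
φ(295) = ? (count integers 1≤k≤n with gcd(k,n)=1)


Factor n: 295 = 5 × 59
φ(n) = n · ∏(1 - 1/p) over distinct primes p | n
φ(295) = 295 · (1 - 1/5) · (1 - 1/59) = 232

φ(295) = 232


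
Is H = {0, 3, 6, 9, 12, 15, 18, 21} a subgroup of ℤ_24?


Subgroup test for H = {0, 3, 6, 9, 12, 15, 18, 21} in (ℤ_24, +):
(1) 0 ∈ H? Yes
(2) Closure: for all a,b ∈ H, (a+b) mod 24 ∈ H? Yes
(3) Inverses: for all a ∈ H, -a mod 24 ∈ H? Yes

Yes, H is a subgroup of ℤ_24


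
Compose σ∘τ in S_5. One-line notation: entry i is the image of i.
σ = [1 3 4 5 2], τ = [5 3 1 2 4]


σ∘τ: apply τ first, then σ
1 →τ 5 →σ 2
2 →τ 3 →σ 4
3 →τ 1 →σ 1
4 →τ 2 →σ 3
5 →τ 4 →σ 5

σ∘τ = [2 4 1 3 5]


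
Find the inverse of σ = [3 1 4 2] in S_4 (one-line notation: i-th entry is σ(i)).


To find σ⁻¹, swap domain and range:
σ(1) = 3 → σ⁻¹(3) = 1
σ(2) = 1 → σ⁻¹(1) = 2
σ(3) = 4 → σ⁻¹(4) = 3
σ(4) = 2 → σ⁻¹(2) = 4

σ⁻¹ = [2 4 1 3]


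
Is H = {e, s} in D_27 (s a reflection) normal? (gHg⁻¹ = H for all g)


H = {e, s} in D_27 (s a reflection)
r·s·r⁻¹ = sr⁻² ≠ s for n ≥ 3, so {e, s} is not closed under conjugation

No, not a normal subgroup


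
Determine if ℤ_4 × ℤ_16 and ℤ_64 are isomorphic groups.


Comparing ℤ_4 × ℤ_16 and ℤ_64:
gcd(4,16) = 4 ≠ 1. Max element order in ℤ_4×ℤ_16 is lcm(4,16) = 16 < 64, so it has no element of order 64

No, ℤ_4 × ℤ_16 ≇ ℤ_64


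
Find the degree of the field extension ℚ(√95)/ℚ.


√95 has minimal polynomial x² - 95 (irreducible over ℚ since 95 is squarefree)

[ℚ(√95)/ℚ] = 2


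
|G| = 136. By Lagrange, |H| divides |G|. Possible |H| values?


Lagrange's theorem: |H| divides |G|
|G| = 136
Divisors of 136: 1, 2, 4, 8, 17, 34, 68, 136

Possible subgroup orders: {1, 2, 4, 8, 17, 34, 68, 136}


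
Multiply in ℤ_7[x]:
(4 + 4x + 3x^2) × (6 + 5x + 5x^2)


Expand and collect like terms; reduce coefficients mod 7:
x^0: 4·6 = 24 ≡ 3 (mod 7)
x^1: 4·5 + 4·6 = 44 ≡ 2 (mod 7)
x^2: 4·5 + 4·5 + 3·6 = 58 ≡ 2 (mod 7)
x^3: 4·5 + 3·5 = 35 ≡ 0 (mod 7)
x^4: 3·5 = 15 ≡ 1 (mod 7)
Result: 3 + 2x + 2x^2 + x^4

f · g = 3 + 2x + 2x^2 + x^4


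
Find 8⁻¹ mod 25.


Use the extended Euclidean algorithm to write 1 = 8·s + 25·t; then s mod 25 is the inverse.
Euclidean algorithm:
  8 = 0·25 + 8
  25 = 3·8 + 1
  8 = 8·1 + 0
gcd(8,25) = 1
Back-substitution gives: 8·(-3) + 25·(1) = 1
So 8⁻¹ ≡ -3 ≡ 22 (mod 25)
Check: 8 × 22 = 176 ≡ 1 (mod 25) ✓

8⁻¹ ≡ 22 (mod 25)


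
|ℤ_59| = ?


ℤ_n has n elements.

|ℤ_59| = 59


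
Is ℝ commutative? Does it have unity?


ℝ is a field: commutative, has unity, every nonzero element is a unit (hence an integral domain)
Commutative: Yes
Integral domain: Yes
Has unity: Yes

ℝ: Commutative=Yes, Unity=Yes


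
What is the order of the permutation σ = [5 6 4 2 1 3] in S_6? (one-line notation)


Cycle decomposition: (1 5) (2 6 3 4)
Cycle lengths: 2, 4
Order = lcm(2, 4) = 4

ord(σ) = 4


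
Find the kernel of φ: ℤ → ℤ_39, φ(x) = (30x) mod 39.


Kernel = preimage of identity
ker(φ) = {x ∈ ℤ : 30x ≡ 0 (mod 39)}. gcd(30,39) = 3, so 30x ≡ 0 (mod 39) ⟺ x ≡ 0 (mod 39/3 = 13). Hence ker(φ) = 13ℤ

ker(φ) = 13ℤ


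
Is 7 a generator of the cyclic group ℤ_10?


g generates ℤ_n iff gcd(g, n) = 1
gcd(7, 10) = 1
Since gcd = 1, 7 is a generator.

Yes, 7 generates ℤ_10


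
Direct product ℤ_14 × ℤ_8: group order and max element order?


|ℤ_14 × ℤ_8| = 14 × 8 = 112
Max element order = lcm(14,8) = 56
Cyclic? No (gcd=2)

|ℤ_14×ℤ_8| = 112, max element order = 56


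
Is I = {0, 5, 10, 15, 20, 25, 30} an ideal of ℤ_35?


Check ideal conditions for I = {0, 5, 10, 15, 20, 25, 30} in ℤ_35:
(1) I is an additive subgroup? Yes
(2) For r ∈ ℤ_35 and a ∈ I: r·a ∈ I? Yes

Yes, I is an ideal of ℤ_35


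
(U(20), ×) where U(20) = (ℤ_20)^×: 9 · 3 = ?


Operation: multiplication mod 20
9 · 3 = (a × b) mod 20 with a = 9, b = 3

9 · 3 = 7


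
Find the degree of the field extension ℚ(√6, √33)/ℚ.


[ℚ(√6,√33):ℚ] = [ℚ(√6,√33):ℚ(√6)]·[ℚ(√6):ℚ] = 2·2 = 4

[ℚ(√6, √33)/ℚ] = 4


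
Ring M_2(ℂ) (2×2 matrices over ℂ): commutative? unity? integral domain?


Matrix multiplication is non-commutative for n ≥ 2; the identity matrix I is the unity; singular matrices give zero divisors, so not an integral domain
Commutative: No
Integral domain: No
Has unity: Yes

M_2(ℂ) (2×2 matrices over ℂ): Commutative=No, Unity=Yes


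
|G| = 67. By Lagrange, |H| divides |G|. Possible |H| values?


Lagrange's theorem: |H| divides |G|
|G| = 67
Divisors of 67: 1, 67

Possible subgroup orders: {1, 67}


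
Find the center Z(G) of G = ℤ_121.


Z(G) = {g ∈ G | gx = xg for all x ∈ G}
ℤ_121 is abelian, so Z(G) = G

Z(ℤ_121) = ℤ_121


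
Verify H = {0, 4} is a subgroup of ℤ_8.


Subgroup test for H = {0, 4} in (ℤ_8, +):
(1) 0 ∈ H? Yes
(2) Closure: for all a,b ∈ H, (a+b) mod 8 ∈ H? Yes
(3) Inverses: for all a ∈ H, -a mod 8 ∈ H? Yes

Yes, H is a subgroup of ℤ_8


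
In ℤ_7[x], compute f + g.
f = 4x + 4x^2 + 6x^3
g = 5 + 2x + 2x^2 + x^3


Add coefficients mod 7:
x^0: 0 + 5 = 5 (mod 7)
x^1: 4 + 2 = 6 (mod 7)
x^2: 4 + 2 = 6 (mod 7)
x^3: 6 + 1 = 0 (mod 7)
Result: 5 + 6x + 6x^2

f + g = 5 + 6x + 6x^2


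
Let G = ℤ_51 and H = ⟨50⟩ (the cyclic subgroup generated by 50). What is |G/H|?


|⟨50⟩| = n / gcd(50, 51) = 51 / 1 = 51
H is normal (ℤ_51 is abelian).
|G/H| = |G| / |H| = 51 / 51 = 1

|G/H| = 1


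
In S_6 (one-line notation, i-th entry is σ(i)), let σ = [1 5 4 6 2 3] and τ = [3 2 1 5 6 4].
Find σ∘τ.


σ∘τ: apply τ first, then σ
1 →τ 3 →σ 4
2 →τ 2 →σ 5
3 →τ 1 →σ 1
4 →τ 5 →σ 2
5 →τ 6 →σ 3
6 →τ 4 →σ 6

σ∘τ = [4 5 1 2 3 6]
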